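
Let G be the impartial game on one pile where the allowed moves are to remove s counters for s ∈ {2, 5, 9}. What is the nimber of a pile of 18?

Compute g(0), g(1), … for moves {2, 5, 9}:
k:     0  1  2  3  4  5  6  7  8  9 10 11 12 13 14 15 16 17 18
g(k):  0  0  1  1  0  2  1  0  0  1  1  0  2  1  0  0  1  1  0
So g(18) = 0.

0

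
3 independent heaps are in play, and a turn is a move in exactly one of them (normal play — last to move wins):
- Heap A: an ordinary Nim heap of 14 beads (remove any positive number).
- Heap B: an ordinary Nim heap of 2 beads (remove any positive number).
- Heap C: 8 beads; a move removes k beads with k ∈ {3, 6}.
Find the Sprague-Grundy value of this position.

Heap A is a plain Nim heap of size 14, so its Grundy value is 14.
Heap B is a plain Nim heap of size 2, so its Grundy value is 2.
Grundy values for heap C (subtraction set {3, 6}):
g(0) = mex{} = 0
g(1) = mex{} = 0
g(2) = mex{} = 0
g(3) = mex{0} = 1
g(4) = mex{0} = 1
g(5) = mex{0} = 1
g(6) = mex{0,1} = 2
g(7) = mex{0,1} = 2
g(8) = mex{0,1} = 2
So g(8) = 2.
The value of a disjunctive sum is the nim-sum of the parts.
Combined value = 14 XOR 2 XOR 2 = 14.

14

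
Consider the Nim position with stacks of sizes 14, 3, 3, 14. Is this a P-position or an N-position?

P-position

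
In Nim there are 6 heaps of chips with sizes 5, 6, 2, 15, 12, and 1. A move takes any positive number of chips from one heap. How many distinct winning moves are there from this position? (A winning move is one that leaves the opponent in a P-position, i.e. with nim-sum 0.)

Bitwise XOR of the heap sizes:
  0101  (5)
  0110  (6)
  0010  (2)
  1111  (15)
  1100  (12)
  0001  (1)
  ----
  0011  (3)
The overall nim-sum is X = 3. A heap of size p has a winning move iff p XOR X < p (reduce it to p XOR X).
  5: 5 XOR 3 = 6 ≥ 5 — no move.
  6: 6 XOR 3 = 5 < 6 — winning move (to 5).
  2: 2 XOR 3 = 1 < 2 — winning move (to 1).
  15: 15 XOR 3 = 12 < 15 — winning move (to 12).
  12: 12 XOR 3 = 15 ≥ 12 — no move.
  1: 1 XOR 3 = 2 ≥ 1 — no move.
That gives 3 winning moves.

3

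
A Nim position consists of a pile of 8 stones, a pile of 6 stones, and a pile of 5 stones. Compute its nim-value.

11

Nim-sum: 8 XOR 6 XOR 5 = 11.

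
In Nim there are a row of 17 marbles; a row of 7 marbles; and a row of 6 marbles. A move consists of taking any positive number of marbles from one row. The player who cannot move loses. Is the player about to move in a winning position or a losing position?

Winning position

Compute the nim-sum pairwise:
17 ⊕ 7 = 22
22 ⊕ 6 = 16
The nim-sum is 16 ≠ 0, so this is an N-position: the player to move can win.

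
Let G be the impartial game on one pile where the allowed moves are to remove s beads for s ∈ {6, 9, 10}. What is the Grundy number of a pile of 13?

Compute g(0), g(1), … for moves {6, 9, 10}:
g(0) = mex{} = 0
g(1) = mex{} = 0
g(2) = mex{} = 0
g(3) = mex{} = 0
g(4) = mex{} = 0
g(5) = mex{} = 0
g(6) = mex{0} = 1
g(7) = mex{0} = 1
g(8) = mex{0} = 1
g(9) = mex{0} = 1
g(10) = mex{0} = 1
g(11) = mex{0} = 1
g(12) = mex{0,1} = 2
g(13) = mex{0,1} = 2
So g(13) = 2.

2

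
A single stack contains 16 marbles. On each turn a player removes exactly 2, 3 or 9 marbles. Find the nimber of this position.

0

Compute g(0), g(1), … for moves {2, 3, 9}:
k:     0  1  2  3  4  5  6  7  8  9 10 11 12 13 14 15 16
g(k):  0  0  1  1  2  0  0  1  1  2  2  0  0  1  1  2  0
So g(16) = 0.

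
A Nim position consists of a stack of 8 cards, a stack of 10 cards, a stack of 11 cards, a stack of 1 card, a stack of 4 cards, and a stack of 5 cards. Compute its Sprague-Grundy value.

Write each in binary and XOR column by column:
  1000  (8)
  1010  (10)
  1011  (11)
  0001  (1)
  0100  (4)
  0101  (5)
  ----
  1001  (9)

9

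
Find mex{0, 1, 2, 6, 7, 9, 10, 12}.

The values 0, 1, 2 are all present; 3 is the first non-negative integer missing from the set.

3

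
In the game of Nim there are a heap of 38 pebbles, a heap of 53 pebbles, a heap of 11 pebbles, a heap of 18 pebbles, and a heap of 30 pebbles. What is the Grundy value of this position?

Bitwise XOR of the heap sizes:
  100110  (38)
  110101  (53)
  001011  (11)
  010010  (18)
  011110  (30)
  ------
  010100  (20)

20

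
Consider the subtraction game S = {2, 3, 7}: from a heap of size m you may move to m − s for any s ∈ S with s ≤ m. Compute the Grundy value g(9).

2

Grundy values for subtraction set {2, 3, 7}:
k:     0  1  2  3  4  5  6  7  8  9
g(k):  0  0  1  1  2  0  0  1  1  2
So g(9) = 2.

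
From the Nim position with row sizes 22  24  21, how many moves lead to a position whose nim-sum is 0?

3

Compute the nim-sum pairwise:
22 ^ 24 = 14
14 ^ 21 = 27
The overall nim-sum is X = 27. A row of size p has a winning move iff p XOR X < p (reduce it to p XOR X).
  22: 22 XOR 27 = 13 < 22 — winning move (to 13).
  24: 24 XOR 27 = 3 < 24 — winning move (to 3).
  21: 21 XOR 27 = 14 < 21 — winning move (to 14).
That gives 3 winning moves.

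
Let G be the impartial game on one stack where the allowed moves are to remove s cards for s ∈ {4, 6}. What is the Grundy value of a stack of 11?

0

Compute g(0), g(1), … for moves {4, 6}:
k:     0  1  2  3  4  5  6  7  8  9 10 11
g(k):  0  0  0  0  1  1  1  1  2  2  0  0
So g(11) = 0.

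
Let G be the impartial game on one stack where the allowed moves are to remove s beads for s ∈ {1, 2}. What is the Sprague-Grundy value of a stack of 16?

Build the Grundy sequence with g(k) = mex{g(k−s) : s ∈ {1, 2}, s ≤ k}:
k:     0  1  2  3  4  5  6  7  8  9 10 11 12 13 14 15 16
g(k):  0  1  2  0  1  2  0  1  2  0  1  2  0  1  2  0  1
So g(16) = 1.

1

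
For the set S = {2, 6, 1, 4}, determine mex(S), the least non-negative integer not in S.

0

0 is not in the set, so the mex is 0.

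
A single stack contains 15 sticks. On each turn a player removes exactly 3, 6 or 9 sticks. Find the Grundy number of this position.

Build the Grundy sequence with g(k) = mex{g(k−s) : s ∈ {3, 6, 9}, s ≤ k}:
k:     0  1  2  3  4  5  6  7  8  9 10 11 12 13 14 15
g(k):  0  0  0  1  1  1  2  2  2  3  3  3  0  0  0  1
So g(15) = 1.

1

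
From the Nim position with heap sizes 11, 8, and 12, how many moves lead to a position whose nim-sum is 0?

3

Bitwise XOR of the heap sizes:
  1011  (11)
  1000  (8)
  1100  (12)
  ----
  1111  (15)
The overall nim-sum is X = 15. A heap of size p has a winning move iff p XOR X < p (reduce it to p XOR X).
  11: 11 XOR 15 = 4 < 11 — winning move (to 4).
  8: 8 XOR 15 = 7 < 8 — winning move (to 7).
  12: 12 XOR 15 = 3 < 12 — winning move (to 3).
That gives 3 winning moves.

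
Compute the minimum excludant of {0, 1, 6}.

2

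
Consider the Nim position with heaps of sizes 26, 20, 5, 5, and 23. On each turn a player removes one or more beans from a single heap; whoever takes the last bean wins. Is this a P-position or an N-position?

N-position

Nim-sum: 26 XOR 20 XOR 5 XOR 5 XOR 23 = 25.
The nim-sum is 25 ≠ 0, so this is an N-position: the player to move can win.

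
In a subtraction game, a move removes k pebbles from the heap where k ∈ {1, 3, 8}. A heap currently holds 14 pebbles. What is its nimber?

Grundy values for subtraction set {1, 3, 8}:
k:     0  1  2  3  4  5  6  7  8  9 10 11 12 13 14
g(k):  0  1  0  1  0  1  0  1  2  3  2  0  1  0  1
So g(14) = 1.

1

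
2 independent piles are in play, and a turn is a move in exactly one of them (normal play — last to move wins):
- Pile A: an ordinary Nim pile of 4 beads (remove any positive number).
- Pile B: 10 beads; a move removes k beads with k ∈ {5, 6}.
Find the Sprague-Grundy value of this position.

Pile A is a plain Nim pile of size 4, so its Grundy value is 4.
For pile B, compute g(0), g(1), … with moves {5, 6}:
k:     0  1  2  3  4  5  6  7  8  9 10
g(k):  0  0  0  0  0  1  1  1  1  1  2
So g(10) = 2.
The value of a disjunctive sum is the nim-sum of the parts.
Combined value = 4 XOR 2 = 6.

6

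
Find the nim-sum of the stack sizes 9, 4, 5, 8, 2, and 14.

12

In binary:
  1001  (9)
  0100  (4)
  0101  (5)
  1000  (8)
  0010  (2)
  1110  (14)
  ----
  1100  (12)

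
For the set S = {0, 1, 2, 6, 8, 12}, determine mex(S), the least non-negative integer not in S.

The values 0, 1, 2 are all present; 3 is the first non-negative integer missing from the set.

3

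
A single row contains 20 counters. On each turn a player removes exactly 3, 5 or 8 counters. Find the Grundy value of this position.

3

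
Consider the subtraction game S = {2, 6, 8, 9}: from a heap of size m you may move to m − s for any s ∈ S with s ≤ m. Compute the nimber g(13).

Build the Grundy sequence with g(k) = mex{g(k−s) : s ∈ {2, 6, 8, 9}, s ≤ k}:
g(0) = mex{} = 0
g(1) = mex{} = 0
g(2) = mex{0} = 1
g(3) = mex{0} = 1
g(4) = mex{1} = 0
g(5) = mex{1} = 0
g(6) = mex{0} = 1
g(7) = mex{0} = 1
g(8) = mex{0,1} = 2
g(9) = mex{0,1} = 2
g(10) = mex{0,1,2} = 3
g(11) = mex{0,1,2} = 3
g(12) = mex{0,1,3} = 2
g(13) = mex{0,1,3} = 2
So g(13) = 2.

2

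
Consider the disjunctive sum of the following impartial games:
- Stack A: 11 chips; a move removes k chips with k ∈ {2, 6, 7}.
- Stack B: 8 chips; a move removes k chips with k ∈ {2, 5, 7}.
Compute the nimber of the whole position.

Build the Grundy sequence for stack A with g(k) = mex{g(k−s) : s ∈ {2, 6, 7}, s ≤ k}:
g(0) = mex{} = 0
g(1) = mex{} = 0
g(2) = mex{0} = 1
g(3) = mex{0} = 1
g(4) = mex{1} = 0
g(5) = mex{1} = 0
g(6) = mex{0} = 1
g(7) = mex{0} = 1
g(8) = mex{0,1} = 2
g(9) = mex{1} = 0
g(10) = mex{0,1,2} = 3
g(11) = mex{0} = 1
So g(11) = 1.
Grundy values for stack B (subtraction set {2, 5, 7}):
k:     0  1  2  3  4  5  6  7  8
g(k):  0  0  1  1  0  2  1  3  2
So g(8) = 2.
The value of a disjunctive sum is the nim-sum of the parts.
Combined value = 1 XOR 2 = 3.

3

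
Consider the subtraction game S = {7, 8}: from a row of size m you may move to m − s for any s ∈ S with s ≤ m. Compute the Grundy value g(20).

0

Build the Grundy sequence with g(k) = mex{g(k−s) : s ∈ {7, 8}, s ≤ k}:
k:     0  1  2  3  4  5  6  7  8  9 10 11 12 13 14 15 16 17 18 19 20
g(k):  0  0  0  0  0  0  0  1  1  1  1  1  1  1  2  0  0  0  0  0  0
So g(20) = 0.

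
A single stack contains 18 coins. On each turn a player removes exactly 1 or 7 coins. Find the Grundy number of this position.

0

Build the Grundy sequence with g(k) = mex{g(k−s) : s ∈ {1, 7}, s ≤ k}:
k:     0  1  2  3  4  5  6  7  8  9 10 11 12 13 14 15 16 17 18
g(k):  0  1  0  1  0  1  0  1  0  1  0  1  0  1  0  1  0  1  0
So g(18) = 0.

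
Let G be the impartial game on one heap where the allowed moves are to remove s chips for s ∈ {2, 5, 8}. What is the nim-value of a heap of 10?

Build the Grundy sequence with g(k) = mex{g(k−s) : s ∈ {2, 5, 8}, s ≤ k}:
k:     0  1  2  3  4  5  6  7  8  9 10
g(k):  0  0  1  1  0  2  1  0  2  1  0
So g(10) = 0.

0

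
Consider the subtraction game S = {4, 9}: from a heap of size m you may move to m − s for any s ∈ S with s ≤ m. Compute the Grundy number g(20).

Grundy values for subtraction set {4, 9}:
k:     0  1  2  3  4  5  6  7  8  9 10 11 12 13 14 15 16 17 18 19 20
g(k):  0  0  0  0  1  1  1  1  0  2  2  2  1  0  0  0  0  1  1  1  1
So g(20) = 1.

1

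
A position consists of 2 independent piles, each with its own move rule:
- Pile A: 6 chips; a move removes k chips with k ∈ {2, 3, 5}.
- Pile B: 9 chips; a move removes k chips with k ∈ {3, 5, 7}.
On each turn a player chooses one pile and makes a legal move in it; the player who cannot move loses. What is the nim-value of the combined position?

0

Build the Grundy sequence for pile A with g(k) = mex{g(k−s) : s ∈ {2, 3, 5}, s ≤ k}:
k:     0  1  2  3  4  5  6
g(k):  0  0  1  1  2  2  3
So g(6) = 3.
Build the Grundy sequence for pile B with g(k) = mex{g(k−s) : s ∈ {3, 5, 7}, s ≤ k}:
g(0) = mex{} = 0
g(1) = mex{} = 0
g(2) = mex{} = 0
g(3) = mex{0} = 1
g(4) = mex{0} = 1
g(5) = mex{0} = 1
g(6) = mex{0,1} = 2
g(7) = mex{0,1} = 2
g(8) = mex{0,1} = 2
g(9) = mex{0,1,2} = 3
So g(9) = 3.
By the Sprague-Grundy theorem, the Grundy value of a sum of independent games is the XOR of the component values.
Combined value = 3 ⊕ 3 = 0.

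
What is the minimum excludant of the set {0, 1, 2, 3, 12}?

4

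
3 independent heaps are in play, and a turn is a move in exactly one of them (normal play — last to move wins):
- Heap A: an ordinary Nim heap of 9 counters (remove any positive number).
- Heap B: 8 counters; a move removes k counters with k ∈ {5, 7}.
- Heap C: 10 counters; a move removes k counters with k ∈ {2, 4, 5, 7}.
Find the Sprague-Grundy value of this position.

Heap A is a plain Nim heap of size 9, so its Grundy value is 9.
For heap B, compute g(0), g(1), … with moves {5, 7}:
k:     0  1  2  3  4  5  6  7  8
g(k):  0  0  0  0  0  1  1  1  1
So g(8) = 1.
For heap C, compute g(0), g(1), … with moves {2, 4, 5, 7}:
k:     0  1  2  3  4  5  6  7  8  9 10
g(k):  0  0  1  1  2  2  3  3  4  0  0
So g(10) = 0.
The value of a disjunctive sum is the nim-sum of the parts.
Combined value = 9 ⊕ 1 ⊕ 0 = 8.

8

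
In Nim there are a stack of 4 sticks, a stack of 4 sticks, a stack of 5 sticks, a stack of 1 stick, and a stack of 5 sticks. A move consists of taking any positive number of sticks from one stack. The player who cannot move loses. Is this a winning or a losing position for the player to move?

Compute the nim-sum pairwise:
4 ^ 4 = 0
0 ^ 5 = 5
5 ^ 1 = 4
4 ^ 5 = 1
The nim-sum is 1 ≠ 0, so this is an N-position: the player to move can win.

Winning position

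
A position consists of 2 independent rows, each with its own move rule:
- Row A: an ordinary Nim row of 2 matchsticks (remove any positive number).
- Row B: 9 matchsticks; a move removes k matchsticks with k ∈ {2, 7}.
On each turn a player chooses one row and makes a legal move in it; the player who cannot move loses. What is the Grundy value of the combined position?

2

Row A is a plain Nim row of size 2, so its Grundy value is 2.
Grundy values for row B (subtraction set {2, 7}):
k:     0  1  2  3  4  5  6  7  8  9
g(k):  0  0  1  1  0  0  1  1  2  0
So g(9) = 0.
By the Sprague-Grundy theorem, the Grundy value of a sum of independent games is the XOR of the component values.
Combined value = 2 ⊕ 0 = 2.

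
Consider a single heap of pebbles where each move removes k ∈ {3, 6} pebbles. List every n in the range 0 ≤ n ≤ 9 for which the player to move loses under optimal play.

Build the Grundy sequence with g(k) = mex{g(k−s) : s ∈ {3, 6}, s ≤ k}:
g(0) = mex{} = 0
g(1) = mex{} = 0
g(2) = mex{} = 0
g(3) = mex{0} = 1
g(4) = mex{0} = 1
g(5) = mex{0} = 1
g(6) = mex{0,1} = 2
g(7) = mex{0,1} = 2
g(8) = mex{0,1} = 2
g(9) = mex{1,2} = 0
The P-positions (g = 0) in 0..9 are 0, 1, 2, 9.

0, 1, 2, 9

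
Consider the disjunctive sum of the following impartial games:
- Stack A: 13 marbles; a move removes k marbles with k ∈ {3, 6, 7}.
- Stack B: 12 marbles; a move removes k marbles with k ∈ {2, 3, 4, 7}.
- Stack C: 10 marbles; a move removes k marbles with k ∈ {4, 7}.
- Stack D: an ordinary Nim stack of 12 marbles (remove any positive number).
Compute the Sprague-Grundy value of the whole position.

15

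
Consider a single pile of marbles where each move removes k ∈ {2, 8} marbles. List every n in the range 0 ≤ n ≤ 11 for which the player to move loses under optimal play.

0, 1, 4, 5, 10, 11

Grundy values for subtraction set {2, 8}:
k:     0  1  2  3  4  5  6  7  8  9 10 11
g(k):  0  0  1  1  0  0  1  1  2  2  0  0
The P-positions (g = 0) in 0..11 are 0, 1, 4, 5, 10, 11.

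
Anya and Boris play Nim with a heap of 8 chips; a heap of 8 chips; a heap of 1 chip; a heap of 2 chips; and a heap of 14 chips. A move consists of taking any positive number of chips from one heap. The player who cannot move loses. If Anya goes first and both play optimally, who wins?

Anya wins

Nim-sum: 8 ^ 8 ^ 1 ^ 2 ^ 14 = 13.
The nim-sum is 13 ≠ 0, so this is an N-position: the player to move can win; Anya has a winning move.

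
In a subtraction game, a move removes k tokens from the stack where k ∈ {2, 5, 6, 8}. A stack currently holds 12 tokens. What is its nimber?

2

Grundy values for subtraction set {2, 5, 6, 8}:
k:     0  1  2  3  4  5  6  7  8  9 10 11 12
g(k):  0  0  1  1  0  2  1  3  2  2  3  0  2
So g(12) = 2.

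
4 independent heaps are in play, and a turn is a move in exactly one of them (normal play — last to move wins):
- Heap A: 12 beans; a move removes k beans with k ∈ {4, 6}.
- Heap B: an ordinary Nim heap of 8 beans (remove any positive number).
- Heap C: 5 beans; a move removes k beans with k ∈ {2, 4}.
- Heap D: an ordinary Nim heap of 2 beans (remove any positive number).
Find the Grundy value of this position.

Grundy values for heap A (subtraction set {4, 6}):
g(0) = mex{} = 0
g(1) = mex{} = 0
g(2) = mex{} = 0
g(3) = mex{} = 0
g(4) = mex{0} = 1
g(5) = mex{0} = 1
g(6) = mex{0} = 1
g(7) = mex{0} = 1
g(8) = mex{0,1} = 2
g(9) = mex{0,1} = 2
g(10) = mex{1} = 0
g(11) = mex{1} = 0
g(12) = mex{1,2} = 0
So g(12) = 0.
Heap B is a plain Nim heap of size 8, so its Grundy value is 8.
Build the Grundy sequence for heap C with g(k) = mex{g(k−s) : s ∈ {2, 4}, s ≤ k}:
k:     0  1  2  3  4  5
g(k):  0  0  1  1  2  2
So g(5) = 2.
Heap D is a plain Nim heap of size 2, so its Grundy value is 2.
The value of a disjunctive sum is the nim-sum of the parts.
Combined value = 0 XOR 8 XOR 2 XOR 2 = 8.

8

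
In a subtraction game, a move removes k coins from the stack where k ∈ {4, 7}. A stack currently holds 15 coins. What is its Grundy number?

1

Grundy values for subtraction set {4, 7}:
k:     0  1  2  3  4  5  6  7  8  9 10 11 12 13 14 15
g(k):  0  0  0  0  1  1  1  1  2  2  2  0  0  0  0  1
So g(15) = 1.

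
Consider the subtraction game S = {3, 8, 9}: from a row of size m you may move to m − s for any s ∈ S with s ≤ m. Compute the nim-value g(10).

Build the Grundy sequence with g(k) = mex{g(k−s) : s ∈ {3, 8, 9}, s ≤ k}:
g(0) = mex{} = 0
g(1) = mex{} = 0
g(2) = mex{} = 0
g(3) = mex{0} = 1
g(4) = mex{0} = 1
g(5) = mex{0} = 1
g(6) = mex{1} = 0
g(7) = mex{1} = 0
g(8) = mex{0,1} = 2
g(9) = mex{0} = 1
g(10) = mex{0} = 1
So g(10) = 1.

1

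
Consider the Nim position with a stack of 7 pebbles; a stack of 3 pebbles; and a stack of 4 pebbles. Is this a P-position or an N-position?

Compute the nim-sum pairwise:
7 ^ 3 = 4
4 ^ 4 = 0
The nim-sum is 0, so this is a P-position: the player to move is in a losing position under optimal play.

P-position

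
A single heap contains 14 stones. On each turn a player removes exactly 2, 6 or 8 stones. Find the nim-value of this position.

0

Compute g(0), g(1), … for moves {2, 6, 8}:
g(0) = mex{} = 0
g(1) = mex{} = 0
g(2) = mex{0} = 1
g(3) = mex{0} = 1
g(4) = mex{1} = 0
g(5) = mex{1} = 0
g(6) = mex{0} = 1
g(7) = mex{0} = 1
g(8) = mex{0,1} = 2
g(9) = mex{0,1} = 2
g(10) = mex{0,1,2} = 3
g(11) = mex{0,1,2} = 3
g(12) = mex{0,1,3} = 2
g(13) = mex{0,1,3} = 2
g(14) = mex{1,2} = 0
So g(14) = 0.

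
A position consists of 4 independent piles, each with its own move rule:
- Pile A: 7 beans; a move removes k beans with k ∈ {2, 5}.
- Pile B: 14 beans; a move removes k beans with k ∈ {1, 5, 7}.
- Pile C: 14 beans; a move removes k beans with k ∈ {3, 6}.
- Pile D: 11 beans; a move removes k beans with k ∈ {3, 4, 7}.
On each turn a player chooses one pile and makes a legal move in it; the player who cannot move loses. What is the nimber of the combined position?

1

Grundy values for pile A (subtraction set {2, 5}):
g(0) = mex{} = 0
g(1) = mex{} = 0
g(2) = mex{0} = 1
g(3) = mex{0} = 1
g(4) = mex{1} = 0
g(5) = mex{0,1} = 2
g(6) = mex{0} = 1
g(7) = mex{1,2} = 0
So g(7) = 0.
Grundy values for pile B (subtraction set {1, 5, 7}):
k:     0  1  2  3  4  5  6  7  8  9 10 11 12 13 14
g(k):  0  1  0  1  0  1  0  1  0  1  0  1  0  1  0
So g(14) = 0.
Grundy values for pile C (subtraction set {3, 6}):
g(0) = mex{} = 0
g(1) = mex{} = 0
g(2) = mex{} = 0
g(3) = mex{0} = 1
g(4) = mex{0} = 1
g(5) = mex{0} = 1
g(6) = mex{0,1} = 2
g(7) = mex{0,1} = 2
g(8) = mex{0,1} = 2
g(9) = mex{1,2} = 0
g(10) = mex{1,2} = 0
g(11) = mex{1,2} = 0
g(12) = mex{0,2} = 1
g(13) = mex{0,2} = 1
g(14) = mex{0,2} = 1
So g(14) = 1.
Build the Grundy sequence for pile D with g(k) = mex{g(k−s) : s ∈ {3, 4, 7}, s ≤ k}:
g(0) = mex{} = 0
g(1) = mex{} = 0
g(2) = mex{} = 0
g(3) = mex{0} = 1
g(4) = mex{0} = 1
g(5) = mex{0} = 1
g(6) = mex{0,1} = 2
g(7) = mex{0,1} = 2
g(8) = mex{0,1} = 2
g(9) = mex{0,1,2} = 3
g(10) = mex{1,2} = 0
g(11) = mex{1,2} = 0
So g(11) = 0.
The value of a disjunctive sum is the nim-sum of the parts.
Combined value = 0 ⊕ 0 ⊕ 1 ⊕ 0 = 1.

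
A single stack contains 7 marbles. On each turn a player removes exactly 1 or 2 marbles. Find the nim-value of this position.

Build the Grundy sequence with g(k) = mex{g(k−s) : s ∈ {1, 2}, s ≤ k}:
g(0) = mex{} = 0
g(1) = mex{0} = 1
g(2) = mex{0,1} = 2
g(3) = mex{1,2} = 0
g(4) = mex{0,2} = 1
g(5) = mex{0,1} = 2
g(6) = mex{1,2} = 0
g(7) = mex{0,2} = 1
So g(7) = 1.

1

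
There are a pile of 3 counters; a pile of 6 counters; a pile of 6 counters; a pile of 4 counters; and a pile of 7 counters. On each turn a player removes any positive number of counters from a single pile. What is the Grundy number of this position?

0

Bitwise XOR of the heap sizes:
  011  (3)
  110  (6)
  110  (6)
  100  (4)
  111  (7)
  ---
  000  (0)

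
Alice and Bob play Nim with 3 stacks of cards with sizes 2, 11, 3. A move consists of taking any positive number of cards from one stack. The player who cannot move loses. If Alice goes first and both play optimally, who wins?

Nim-sum: 2 XOR 11 XOR 3 = 10.
The nim-sum is 10 ≠ 0, so this is an N-position: the player to move can win; Alice has a winning move.

Alice wins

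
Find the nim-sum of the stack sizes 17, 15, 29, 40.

43

Nim-sum: 17 ^ 15 ^ 29 ^ 40 = 43.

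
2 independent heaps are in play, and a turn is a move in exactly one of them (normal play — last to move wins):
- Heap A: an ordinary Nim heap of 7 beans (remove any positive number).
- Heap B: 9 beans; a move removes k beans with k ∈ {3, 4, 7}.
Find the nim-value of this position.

Heap A is a plain Nim heap of size 7, so its Grundy value is 7.
Build the Grundy sequence for heap B with g(k) = mex{g(k−s) : s ∈ {3, 4, 7}, s ≤ k}:
k:     0  1  2  3  4  5  6  7  8  9
g(k):  0  0  0  1  1  1  2  2  2  3
So g(9) = 3.
By the Sprague-Grundy theorem, the Grundy value of a sum of independent games is the XOR of the component values.
Combined value = 7 ⊕ 3 = 4.

4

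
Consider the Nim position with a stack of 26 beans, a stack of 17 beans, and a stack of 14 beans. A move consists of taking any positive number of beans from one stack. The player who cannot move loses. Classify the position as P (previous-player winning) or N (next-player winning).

N-position

In binary:
  11010  (26)
  10001  (17)
  01110  (14)
  -----
  00101  (5)
The nim-sum is 5 ≠ 0, so this is an N-position: the player to move can win.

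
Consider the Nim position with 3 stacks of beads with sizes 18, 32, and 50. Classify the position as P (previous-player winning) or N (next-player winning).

Write each in binary and XOR column by column:
  010010  (18)
  100000  (32)
  110010  (50)
  ------
  000000  (0)
The nim-sum is 0, so this is a P-position: the player to move is in a losing position under optimal play.

P-position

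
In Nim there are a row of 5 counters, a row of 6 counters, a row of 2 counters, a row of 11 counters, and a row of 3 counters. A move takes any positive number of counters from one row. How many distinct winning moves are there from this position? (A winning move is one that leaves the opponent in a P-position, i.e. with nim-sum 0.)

1

Compute the nim-sum pairwise:
5 ⊕ 6 = 3
3 ⊕ 2 = 1
1 ⊕ 11 = 10
10 ⊕ 3 = 9
The overall nim-sum is X = 9. A row of size p has a winning move iff p XOR X < p (reduce it to p XOR X).
  5: 5 XOR 9 = 12 ≥ 5 — no move.
  6: 6 XOR 9 = 15 ≥ 6 — no move.
  2: 2 XOR 9 = 11 ≥ 2 — no move.
  11: 11 XOR 9 = 2 < 11 — winning move (to 2).
  3: 3 XOR 9 = 10 ≥ 3 — no move.
That gives 1 winning move.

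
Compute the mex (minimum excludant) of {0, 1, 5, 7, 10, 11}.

2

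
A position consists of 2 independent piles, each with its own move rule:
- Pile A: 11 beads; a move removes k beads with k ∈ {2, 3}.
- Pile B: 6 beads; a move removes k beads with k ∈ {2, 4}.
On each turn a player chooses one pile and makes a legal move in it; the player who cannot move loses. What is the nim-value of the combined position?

0

Build the Grundy sequence for pile A with g(k) = mex{g(k−s) : s ∈ {2, 3}, s ≤ k}:
g(0) = mex{} = 0
g(1) = mex{} = 0
g(2) = mex{0} = 1
g(3) = mex{0} = 1
g(4) = mex{0,1} = 2
g(5) = mex{1} = 0
g(6) = mex{1,2} = 0
g(7) = mex{0,2} = 1
g(8) = mex{0} = 1
g(9) = mex{0,1} = 2
g(10) = mex{1} = 0
g(11) = mex{1,2} = 0
So g(11) = 0.
Grundy values for pile B (subtraction set {2, 4}):
k:     0  1  2  3  4  5  6
g(k):  0  0  1  1  2  2  0
So g(6) = 0.
By the Sprague-Grundy theorem, the Grundy value of a sum of independent games is the XOR of the component values.
Combined value = 0 XOR 0 = 0.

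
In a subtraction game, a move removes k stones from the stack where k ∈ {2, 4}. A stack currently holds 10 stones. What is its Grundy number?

Build the Grundy sequence with g(k) = mex{g(k−s) : s ∈ {2, 4}, s ≤ k}:
g(0) = mex{} = 0
g(1) = mex{} = 0
g(2) = mex{0} = 1
g(3) = mex{0} = 1
g(4) = mex{0,1} = 2
g(5) = mex{0,1} = 2
g(6) = mex{1,2} = 0
g(7) = mex{1,2} = 0
g(8) = mex{0,2} = 1
g(9) = mex{0,2} = 1
g(10) = mex{0,1} = 2
So g(10) = 2.

2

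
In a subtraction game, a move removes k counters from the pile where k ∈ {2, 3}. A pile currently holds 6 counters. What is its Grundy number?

0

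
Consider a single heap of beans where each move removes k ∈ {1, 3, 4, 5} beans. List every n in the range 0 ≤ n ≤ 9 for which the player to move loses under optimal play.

0, 2, 8

Compute g(0), g(1), … for moves {1, 3, 4, 5}:
g(0) = mex{} = 0
g(1) = mex{0} = 1
g(2) = mex{1} = 0
g(3) = mex{0} = 1
g(4) = mex{0,1} = 2
g(5) = mex{0,1,2} = 3
g(6) = mex{0,1,3} = 2
g(7) = mex{0,1,2} = 3
g(8) = mex{1,2,3} = 0
g(9) = mex{0,2,3} = 1
The P-positions (g = 0) in 0..9 are 0, 2, 8.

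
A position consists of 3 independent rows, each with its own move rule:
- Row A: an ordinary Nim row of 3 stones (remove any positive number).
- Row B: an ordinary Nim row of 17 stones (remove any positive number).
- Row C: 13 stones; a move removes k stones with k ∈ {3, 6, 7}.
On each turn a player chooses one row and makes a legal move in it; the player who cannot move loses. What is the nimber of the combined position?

Row A is a plain Nim row of size 3, so its Grundy value is 3.
Row B is a plain Nim row of size 17, so its Grundy value is 17.
Build the Grundy sequence for row C with g(k) = mex{g(k−s) : s ∈ {3, 6, 7}, s ≤ k}:
k:     0  1  2  3  4  5  6  7  8  9 10 11 12 13
g(k):  0  0  0  1  1  1  2  2  2  3  0  0  0  1
So g(13) = 1.
The value of a disjunctive sum is the nim-sum of the parts.
Combined value = 3 XOR 17 XOR 1 = 19.

19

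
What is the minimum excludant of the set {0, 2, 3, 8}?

1

0 is in the set but 1 is not, so the mex is 1.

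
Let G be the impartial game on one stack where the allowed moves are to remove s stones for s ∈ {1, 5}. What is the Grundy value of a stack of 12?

Grundy values for subtraction set {1, 5}:
k:     0  1  2  3  4  5  6  7  8  9 10 11 12
g(k):  0  1  0  1  0  1  0  1  0  1  0  1  0
So g(12) = 0.

0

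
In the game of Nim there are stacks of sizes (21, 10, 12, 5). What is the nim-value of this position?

22

Write each in binary and XOR column by column:
  10101  (21)
  01010  (10)
  01100  (12)
  00101  (5)
  -----
  10110  (22)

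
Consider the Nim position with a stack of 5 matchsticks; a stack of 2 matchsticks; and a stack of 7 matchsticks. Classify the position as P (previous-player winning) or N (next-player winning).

P-position

Nim-sum: 5 ^ 2 ^ 7 = 0.
The nim-sum is 0, so this is a P-position: the player to move is in a losing position under optimal play.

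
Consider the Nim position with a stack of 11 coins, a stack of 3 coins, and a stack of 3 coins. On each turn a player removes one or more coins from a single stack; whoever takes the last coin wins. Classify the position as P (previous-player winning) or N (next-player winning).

N-position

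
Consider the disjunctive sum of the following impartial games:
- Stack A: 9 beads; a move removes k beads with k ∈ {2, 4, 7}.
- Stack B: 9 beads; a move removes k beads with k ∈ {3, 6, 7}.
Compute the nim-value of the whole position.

3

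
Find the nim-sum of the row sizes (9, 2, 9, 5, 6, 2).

3

Write each in binary and XOR column by column:
  1001  (9)
  0010  (2)
  1001  (9)
  0101  (5)
  0110  (6)
  0010  (2)
  ----
  0011  (3)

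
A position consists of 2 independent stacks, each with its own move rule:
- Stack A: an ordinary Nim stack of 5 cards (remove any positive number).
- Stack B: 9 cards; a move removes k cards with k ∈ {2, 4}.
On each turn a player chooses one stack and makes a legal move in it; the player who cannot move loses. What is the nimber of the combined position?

Stack A is a plain Nim stack of size 5, so its Grundy value is 5.
Grundy values for stack B (subtraction set {2, 4}):
g(0) = mex{} = 0
g(1) = mex{} = 0
g(2) = mex{0} = 1
g(3) = mex{0} = 1
g(4) = mex{0,1} = 2
g(5) = mex{0,1} = 2
g(6) = mex{1,2} = 0
g(7) = mex{1,2} = 0
g(8) = mex{0,2} = 1
g(9) = mex{0,2} = 1
So g(9) = 1.
By the Sprague-Grundy theorem, the Grundy value of a sum of independent games is the XOR of the component values.
Combined value = 5 ⊕ 1 = 4.

4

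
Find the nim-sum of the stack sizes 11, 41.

Write each in binary and XOR column by column:
  001011  (11)
  101001  (41)
  ------
  100010  (34)

34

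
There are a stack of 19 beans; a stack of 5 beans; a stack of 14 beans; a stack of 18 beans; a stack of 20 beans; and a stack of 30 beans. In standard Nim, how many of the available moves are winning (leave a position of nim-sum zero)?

0

Write each in binary and XOR column by column:
  10011  (19)
  00101  (5)
  01110  (14)
  10010  (18)
  10100  (20)
  11110  (30)
  -----
  00000  (0)
The nim-sum is already 0, so every move leaves a nonzero nim-sum — there are no winning moves.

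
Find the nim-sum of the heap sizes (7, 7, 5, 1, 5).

In binary:
  111  (7)
  111  (7)
  101  (5)
  001  (1)
  101  (5)
  ---
  001  (1)

1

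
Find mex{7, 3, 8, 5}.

0 is not in the set, so the mex is 0.

0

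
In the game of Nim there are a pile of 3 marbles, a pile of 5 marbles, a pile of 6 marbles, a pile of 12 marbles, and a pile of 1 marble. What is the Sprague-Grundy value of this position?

13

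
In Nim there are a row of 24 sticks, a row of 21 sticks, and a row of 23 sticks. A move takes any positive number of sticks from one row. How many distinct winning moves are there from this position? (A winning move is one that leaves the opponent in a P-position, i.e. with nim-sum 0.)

3

In binary:
  11000  (24)
  10101  (21)
  10111  (23)
  -----
  11010  (26)
The overall nim-sum is X = 26. A row of size p has a winning move iff p XOR X < p (reduce it to p XOR X).
  24: 24 XOR 26 = 2 < 24 — winning move (to 2).
  21: 21 XOR 26 = 15 < 21 — winning move (to 15).
  23: 23 XOR 26 = 13 < 23 — winning move (to 13).
That gives 3 winning moves.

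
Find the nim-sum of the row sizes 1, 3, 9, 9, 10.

8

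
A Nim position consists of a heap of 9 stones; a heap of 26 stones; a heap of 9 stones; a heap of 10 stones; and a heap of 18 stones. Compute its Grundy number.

Write each in binary and XOR column by column:
  01001  (9)
  11010  (26)
  01001  (9)
  01010  (10)
  10010  (18)
  -----
  00010  (2)

2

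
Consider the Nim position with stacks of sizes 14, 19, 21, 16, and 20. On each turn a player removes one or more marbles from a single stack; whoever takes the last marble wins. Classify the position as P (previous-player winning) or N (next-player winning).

N-position

Compute the nim-sum pairwise:
14 ⊕ 19 = 29
29 ⊕ 21 = 8
8 ⊕ 16 = 24
24 ⊕ 20 = 12
The nim-sum is 12 ≠ 0, so this is an N-position: the player to move can win.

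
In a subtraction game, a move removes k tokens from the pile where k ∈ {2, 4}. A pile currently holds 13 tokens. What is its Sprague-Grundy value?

Compute g(0), g(1), … for moves {2, 4}:
k:     0  1  2  3  4  5  6  7  8  9 10 11 12 13
g(k):  0  0  1  1  2  2  0  0  1  1  2  2  0  0
So g(13) = 0.

0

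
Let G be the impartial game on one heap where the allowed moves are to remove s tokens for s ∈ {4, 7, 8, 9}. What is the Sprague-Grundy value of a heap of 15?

Grundy values for subtraction set {4, 7, 8, 9}:
k:     0  1  2  3  4  5  6  7  8  9 10 11 12 13 14 15
g(k):  0  0  0  0  1  1  1  1  2  2  2  2  3  0  0  0
So g(15) = 0.

0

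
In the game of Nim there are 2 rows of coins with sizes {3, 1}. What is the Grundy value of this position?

Nim-sum: 3 ⊕ 1 = 2.

2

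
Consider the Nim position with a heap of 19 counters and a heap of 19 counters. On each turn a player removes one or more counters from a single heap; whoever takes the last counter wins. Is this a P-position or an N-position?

P-position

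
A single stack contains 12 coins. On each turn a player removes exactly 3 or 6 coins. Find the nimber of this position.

1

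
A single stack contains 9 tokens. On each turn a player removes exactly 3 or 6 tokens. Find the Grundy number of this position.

Grundy values for subtraction set {3, 6}:
k:     0  1  2  3  4  5  6  7  8  9
g(k):  0  0  0  1  1  1  2  2  2  0
So g(9) = 0.

0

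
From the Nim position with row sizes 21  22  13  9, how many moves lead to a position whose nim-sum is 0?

Compute the nim-sum pairwise:
21 ⊕ 22 = 3
3 ⊕ 13 = 14
14 ⊕ 9 = 7
The overall nim-sum is X = 7. A row of size p has a winning move iff p XOR X < p (reduce it to p XOR X).
  21: 21 XOR 7 = 18 < 21 — winning move (to 18).
  22: 22 XOR 7 = 17 < 22 — winning move (to 17).
  13: 13 XOR 7 = 10 < 13 — winning move (to 10).
  9: 9 XOR 7 = 14 ≥ 9 — no move.
That gives 3 winning moves.

3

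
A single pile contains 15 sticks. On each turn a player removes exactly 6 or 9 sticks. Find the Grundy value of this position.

Build the Grundy sequence with g(k) = mex{g(k−s) : s ∈ {6, 9}, s ≤ k}:
k:     0  1  2  3  4  5  6  7  8  9 10 11 12 13 14 15
g(k):  0  0  0  0  0  0  1  1  1  1  1  1  2  2  2  0
So g(15) = 0.

0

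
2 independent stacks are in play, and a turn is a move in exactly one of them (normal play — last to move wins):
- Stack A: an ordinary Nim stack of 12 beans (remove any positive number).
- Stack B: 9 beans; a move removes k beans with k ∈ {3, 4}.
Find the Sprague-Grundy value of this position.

Stack A is a plain Nim stack of size 12, so its Grundy value is 12.
For stack B, compute g(0), g(1), … with moves {3, 4}:
g(0) = mex{} = 0
g(1) = mex{} = 0
g(2) = mex{} = 0
g(3) = mex{0} = 1
g(4) = mex{0} = 1
g(5) = mex{0} = 1
g(6) = mex{0,1} = 2
g(7) = mex{1} = 0
g(8) = mex{1} = 0
g(9) = mex{1,2} = 0
So g(9) = 0.
The value of a disjunctive sum is the nim-sum of the parts.
Combined value = 12 ⊕ 0 = 12.

12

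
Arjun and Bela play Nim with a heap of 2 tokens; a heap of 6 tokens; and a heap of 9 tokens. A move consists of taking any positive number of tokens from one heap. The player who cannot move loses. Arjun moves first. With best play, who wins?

Arjun wins

Nim-sum: 2 XOR 6 XOR 9 = 13.
The nim-sum is 13 ≠ 0, so this is an N-position: the player to move can win; Arjun has a winning move.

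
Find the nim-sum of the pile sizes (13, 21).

24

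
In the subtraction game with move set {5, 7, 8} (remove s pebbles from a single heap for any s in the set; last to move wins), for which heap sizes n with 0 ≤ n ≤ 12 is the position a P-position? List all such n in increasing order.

0, 1, 2, 3, 4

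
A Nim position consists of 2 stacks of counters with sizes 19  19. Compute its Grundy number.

0

Bitwise XOR of the heap sizes:
  10011  (19)
  10011  (19)
  -----
  00000  (0)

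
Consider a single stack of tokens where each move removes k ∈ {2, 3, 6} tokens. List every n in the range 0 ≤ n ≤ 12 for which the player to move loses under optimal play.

Compute g(0), g(1), … for moves {2, 3, 6}:
k:     0  1  2  3  4  5  6  7  8  9 10 11 12
g(k):  0  0  1  1  2  0  3  1  2  0  0  1  1
The P-positions (g = 0) in 0..12 are 0, 1, 5, 9, 10.

0, 1, 5, 9, 10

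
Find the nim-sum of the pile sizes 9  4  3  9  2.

Nim-sum: 9 XOR 4 XOR 3 XOR 9 XOR 2 = 5.

5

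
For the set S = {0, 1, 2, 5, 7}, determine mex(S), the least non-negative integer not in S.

The values 0, 1, 2 are all present; 3 is the first non-negative integer missing from the set.

3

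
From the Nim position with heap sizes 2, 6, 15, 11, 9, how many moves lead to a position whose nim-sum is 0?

Nim-sum: 2 ⊕ 6 ⊕ 15 ⊕ 11 ⊕ 9 = 9.
The overall nim-sum is X = 9. A heap of size p has a winning move iff p XOR X < p (reduce it to p XOR X).
  2: 2 XOR 9 = 11 ≥ 2 — no move.
  6: 6 XOR 9 = 15 ≥ 6 — no move.
  15: 15 XOR 9 = 6 < 15 — winning move (to 6).
  11: 11 XOR 9 = 2 < 11 — winning move (to 2).
  9: 9 XOR 9 = 0 < 9 — winning move (to 0).
That gives 3 winning moves.

3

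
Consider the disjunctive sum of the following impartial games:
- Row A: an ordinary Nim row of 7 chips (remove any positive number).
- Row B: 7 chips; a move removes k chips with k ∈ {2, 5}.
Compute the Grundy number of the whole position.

Row A is a plain Nim row of size 7, so its Grundy value is 7.
Build the Grundy sequence for row B with g(k) = mex{g(k−s) : s ∈ {2, 5}, s ≤ k}:
g(0) = mex{} = 0
g(1) = mex{} = 0
g(2) = mex{0} = 1
g(3) = mex{0} = 1
g(4) = mex{1} = 0
g(5) = mex{0,1} = 2
g(6) = mex{0} = 1
g(7) = mex{1,2} = 0
So g(7) = 0.
The value of a disjunctive sum is the nim-sum of the parts.
Combined value = 7 XOR 0 = 7.

7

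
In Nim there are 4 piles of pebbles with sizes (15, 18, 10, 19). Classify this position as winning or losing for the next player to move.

In binary:
  01111  (15)
  10010  (18)
  01010  (10)
  10011  (19)
  -----
  00100  (4)
The nim-sum is 4 ≠ 0, so this is an N-position: the player to move can win.

Winning position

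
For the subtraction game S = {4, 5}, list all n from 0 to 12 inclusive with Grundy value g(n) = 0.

0, 1, 2, 3, 9, 10, 11, 12

Compute g(0), g(1), … for moves {4, 5}:
g(0) = mex{} = 0
g(1) = mex{} = 0
g(2) = mex{} = 0
g(3) = mex{} = 0
g(4) = mex{0} = 1
g(5) = mex{0} = 1
g(6) = mex{0} = 1
g(7) = mex{0} = 1
g(8) = mex{0,1} = 2
g(9) = mex{1} = 0
g(10) = mex{1} = 0
g(11) = mex{1} = 0
g(12) = mex{1,2} = 0
The P-positions (g = 0) in 0..12 are 0, 1, 2, 3, 9, 10, 11, 12.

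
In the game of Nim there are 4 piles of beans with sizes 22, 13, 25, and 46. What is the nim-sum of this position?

44

Compute the nim-sum pairwise:
22 ⊕ 13 = 27
27 ⊕ 25 = 2
2 ⊕ 46 = 44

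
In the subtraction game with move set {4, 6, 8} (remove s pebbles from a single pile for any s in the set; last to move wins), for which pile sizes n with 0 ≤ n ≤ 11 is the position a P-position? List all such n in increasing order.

0, 1, 2, 3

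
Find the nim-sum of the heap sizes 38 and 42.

12

Compute the nim-sum pairwise:
38 XOR 42 = 12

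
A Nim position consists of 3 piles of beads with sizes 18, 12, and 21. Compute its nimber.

11

Compute the nim-sum pairwise:
18 XOR 12 = 30
30 XOR 21 = 11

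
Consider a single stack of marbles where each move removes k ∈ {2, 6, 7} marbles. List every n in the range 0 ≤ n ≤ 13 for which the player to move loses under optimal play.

0, 1, 4, 5, 9, 13

Compute g(0), g(1), … for moves {2, 6, 7}:
g(0) = mex{} = 0
g(1) = mex{} = 0
g(2) = mex{0} = 1
g(3) = mex{0} = 1
g(4) = mex{1} = 0
g(5) = mex{1} = 0
g(6) = mex{0} = 1
g(7) = mex{0} = 1
g(8) = mex{0,1} = 2
g(9) = mex{1} = 0
g(10) = mex{0,1,2} = 3
g(11) = mex{0} = 1
g(12) = mex{0,1,3} = 2
g(13) = mex{1} = 0
The P-positions (g = 0) in 0..13 are 0, 1, 4, 5, 9, 13.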